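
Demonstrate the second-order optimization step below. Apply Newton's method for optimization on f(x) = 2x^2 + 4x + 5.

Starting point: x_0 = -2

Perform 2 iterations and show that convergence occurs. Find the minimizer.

f(x) = 2x^2 + 4x + 5, f'(x) = 4x + (4), f''(x) = 4
Step 1: f'(-2) = -4, x_1 = -2 - -4/4 = -1
Step 2: f'(-1) = 0, x_2 = -1 (converged)
Newton's method converges in 1 step for quadratics.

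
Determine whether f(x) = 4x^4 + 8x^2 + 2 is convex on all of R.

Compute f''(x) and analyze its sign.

f(x) = 4x^4 + 8x^2 + 2
f'(x) = 16x^3 + 16x
f''(x) = 48x^2 + 16
f''(x) = 48x^2 + 16 >= 16 > 0 for all x
Therefore, f is convex on R.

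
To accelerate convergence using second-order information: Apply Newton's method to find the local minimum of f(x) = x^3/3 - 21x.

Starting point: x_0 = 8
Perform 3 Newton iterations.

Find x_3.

f(x) = x^3/3 - 21x
f'(x) = x^2 - 21, f''(x) = 2x
Newton update: x_{n+1} = x_n - (x_n^2 - 21)/(2*x_n)
Step 1: x_0 = 8, f'=43, f''=16, x_1 = 85/16
Step 2: x_1 = 85/16, f'=1849/256, f''=85/8, x_2 = 12601/2720
Step 3: x_2 = 12601/2720, f'=3418801/7398400, f''=12601/1360, x_3 = 314151601/68549440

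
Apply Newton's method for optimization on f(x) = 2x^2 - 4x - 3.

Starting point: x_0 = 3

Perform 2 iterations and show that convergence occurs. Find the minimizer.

f(x) = 2x^2 - 4x - 3, f'(x) = 4x + (-4), f''(x) = 4
Step 1: f'(3) = 8, x_1 = 3 - 8/4 = 1
Step 2: f'(1) = 0, x_2 = 1 (converged)
Newton's method converges in 1 step for quadratics.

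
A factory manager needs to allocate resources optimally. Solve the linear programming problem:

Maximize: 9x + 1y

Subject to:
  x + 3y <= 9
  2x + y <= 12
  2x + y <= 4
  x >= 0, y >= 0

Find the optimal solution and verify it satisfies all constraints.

Feasible vertices: (0, 0), (0, 3), (3/5, 14/5), (2, 0)
Objective 9x + 1y at each vertex:
  (0, 0): 0
  (0, 3): 3
  (3/5, 14/5): 41/5
  (2, 0): 18
Maximum is 18 at (2, 0).
Verify constraints at (x, y) = (2, 0):
  1*2 + 3*0 = 2 <= 9
  2*2 + 1*0 = 4 <= 12
  2*2 + 1*0 = 4 <= 4 (active)
  x = 2 >= 0, y = 0 >= 0. All constraints satisfied.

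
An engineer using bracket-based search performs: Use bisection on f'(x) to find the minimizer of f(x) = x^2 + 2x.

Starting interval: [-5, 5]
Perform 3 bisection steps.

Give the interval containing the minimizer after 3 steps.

Finding critical point of f(x) = x^2 + 2x using bisection on f'(x) = 2x + 2.
f'(x) = 0 when x = -1.
Starting interval: [-5, 5]
Step 1: mid = 0, f'(mid) = 2, new interval = [-5, 0]
Step 2: mid = -5/2, f'(mid) = -3, new interval = [-5/2, 0]
Step 3: mid = -5/4, f'(mid) = -1/2, new interval = [-5/4, 0]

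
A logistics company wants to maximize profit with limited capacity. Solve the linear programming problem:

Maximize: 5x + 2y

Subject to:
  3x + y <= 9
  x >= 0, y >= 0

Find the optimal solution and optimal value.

The feasible region has vertices at [(0, 0), (3, 0), (0, 9)].
Checking objective 5x + 2y at each vertex:
  (0, 0): 5*0 + 2*0 = 0
  (3, 0): 5*3 + 2*0 = 15
  (0, 9): 5*0 + 2*9 = 18
Maximum is 18 at (0, 9).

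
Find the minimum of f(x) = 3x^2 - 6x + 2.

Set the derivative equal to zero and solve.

f(x) = 3x^2 - 6x + 2
f'(x) = 6x + (-6) = 0
x = 6/6 = 1
f(1) = -1
Since f''(x) = 6 > 0, this is a minimum.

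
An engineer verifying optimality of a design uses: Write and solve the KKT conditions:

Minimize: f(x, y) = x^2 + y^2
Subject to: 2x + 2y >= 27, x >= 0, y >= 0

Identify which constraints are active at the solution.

KKT conditions for min x^2 + y^2 s.t. 2x + 2y >= 27, x >= 0, y >= 0:
Stationarity: 2x = mu*2 + mu_x, 2y = mu*2 + mu_y, with mu, mu_x, mu_y >= 0
Complementary slackness: mu*(2x + 2y - 27) = 0, mu_x*x = 0, mu_y*y = 0
(0, 0) is infeasible (2*0 + 2*0 < 27), so if mu = 0 stationarity would force x = mu_x/2 >= 0, y = mu_y/2 >= 0 with mu_x*x = mu_y*y = 0, i.e. x = y = 0: contradiction. Hence mu > 0 and 2x + 2y = 27 is active.
Try x > 0, y > 0 (so mu_x = mu_y = 0): x = 2*mu/2, y = 2*mu/2
Substitute: 2*(2*mu/2) + 2*(2*mu/2) = 27
  mu*8/2 = 27 => mu = 27/4
x* = 27/4 > 0, y* = 27/4 > 0, consistent with mu_x = mu_y = 0.
f is convex and the constraints are linear, so this KKT point is the global minimum.
f* = 729/8
Active constraints: 2x + 2y >= 27 (holds with equality, mu = 27/4 > 0); x >= 0 and y >= 0 are inactive (mu_x = mu_y = 0).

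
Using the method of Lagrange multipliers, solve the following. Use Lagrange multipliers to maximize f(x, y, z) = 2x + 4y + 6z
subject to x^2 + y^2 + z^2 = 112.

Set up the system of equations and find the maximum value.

Lagrange conditions: 2 = 2*lambda*x, 4 = 2*lambda*y, 6 = 2*lambda*z
So x:2 = y:4 = z:6, i.e. x = 2t, y = 4t, z = 6t
Constraint: t^2*(2^2 + 4^2 + 6^2) = 112
  t^2 * 56 = 112  =>  t = sqrt(2)
Maximum = 2*2t + 4*4t + 6*6t = 56*sqrt(2) = sqrt(6272)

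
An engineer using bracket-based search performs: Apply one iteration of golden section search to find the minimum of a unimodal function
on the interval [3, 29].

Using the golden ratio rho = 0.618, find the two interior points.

Golden section search on [3, 29].
Golden ratio rho = 0.618 (approx).
Interior points:
  x_1 = 3 + (1-0.618)*26 = 12.9320
  x_2 = 3 + 0.618*26 = 19.0680
Compare f(x_1) and f(x_2) to determine which subinterval to keep.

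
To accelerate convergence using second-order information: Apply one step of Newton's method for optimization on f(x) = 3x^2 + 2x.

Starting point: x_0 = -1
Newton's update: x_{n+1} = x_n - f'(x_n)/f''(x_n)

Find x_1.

f(x) = 3x^2 + 2x
f'(x) = 6x + (2), f''(x) = 6
Newton step: x_1 = x_0 - f'(x_0)/f''(x_0)
f'(-1) = -4
x_1 = -1 - -4/6 = -1/3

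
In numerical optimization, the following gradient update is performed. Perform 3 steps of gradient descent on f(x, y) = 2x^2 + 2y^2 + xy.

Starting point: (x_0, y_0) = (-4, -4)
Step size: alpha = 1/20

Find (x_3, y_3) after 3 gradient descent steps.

f(x,y) = 2x^2 + 2y^2 + xy
grad_x = 4x + 1y, grad_y = 4y + 1x
Step 1: grad = (-20, -20), (-3, -3)
Step 2: grad = (-15, -15), (-9/4, -9/4)
Step 3: grad = (-45/4, -45/4), (-27/16, -27/16)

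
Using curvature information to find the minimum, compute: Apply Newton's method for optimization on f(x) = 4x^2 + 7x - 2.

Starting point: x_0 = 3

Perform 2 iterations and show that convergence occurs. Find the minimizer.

f(x) = 4x^2 + 7x - 2, f'(x) = 8x + (7), f''(x) = 8
Step 1: f'(3) = 31, x_1 = 3 - 31/8 = -7/8
Step 2: f'(-7/8) = 0, x_2 = -7/8 (converged)
Newton's method converges in 1 step for quadratics.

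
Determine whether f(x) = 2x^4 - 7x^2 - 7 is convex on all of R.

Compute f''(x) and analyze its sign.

f(x) = 2x^4 - 7x^2 - 7
f'(x) = 8x^3 + -14x
f''(x) = 24x^2 + -14
f''(0) = -14 < 0, so not convex near x = 0
Therefore, f is not globally convex on R.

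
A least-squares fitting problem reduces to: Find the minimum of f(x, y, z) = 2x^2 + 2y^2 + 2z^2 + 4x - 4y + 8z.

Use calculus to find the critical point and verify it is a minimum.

f(x,y,z) = 2x^2 + 2y^2 + 2z^2 + 4x - 4y + 8z
df/dx = 4x + (4) = 0 => x = -1
df/dy = 4y + (-4) = 0 => y = 1
df/dz = 4z + (8) = 0 => z = -2
f(-1,1,-2) = 2*(-1)^2 + 2*(1)^2 + 2*(-2)^2 + 4*(-1) + -4*(1) + 8*(-2) = -12
Hessian is diagonal with entries 4, 4, 4 > 0, confirmed minimum.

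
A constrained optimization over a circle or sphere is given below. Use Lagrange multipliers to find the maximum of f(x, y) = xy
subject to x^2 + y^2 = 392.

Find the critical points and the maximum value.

Lagrange conditions: y = 2*lambda*x and x = 2*lambda*y
If x = 0 then y = 0, violating the constraint, so x, y != 0.
Dividing: y/x = x/y => x^2 = y^2 => y = x or y = -x
Constraint: 2x^2 = 392 => x^2 = 196 => x = +/-14
Critical points: (14, 14), (-14, -14), (14, -14), (-14, 14)
  y = x:  xy = x^2 = 196  at (14, 14) and (-14, -14)
  y = -x: xy = -x^2 = -196 at (14, -14) and (-14, 14)
Maximum xy = 196 at (14, 14) and (-14, -14)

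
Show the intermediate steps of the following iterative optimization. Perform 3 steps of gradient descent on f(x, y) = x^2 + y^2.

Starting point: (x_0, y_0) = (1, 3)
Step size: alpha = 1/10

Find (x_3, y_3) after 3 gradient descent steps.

f(x,y) = x^2 + y^2
grad_x = 2x + 0y, grad_y = 2y + 0x
Step 1: grad = (2, 6), (4/5, 12/5)
Step 2: grad = (8/5, 24/5), (16/25, 48/25)
Step 3: grad = (32/25, 96/25), (64/125, 192/125)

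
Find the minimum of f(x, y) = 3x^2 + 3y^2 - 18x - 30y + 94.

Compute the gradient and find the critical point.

f(x,y) = 3x^2 + 3y^2 - 18x - 30y + 94
df/dx = 6x + (-18) = 0  =>  x = 3
df/dy = 6y + (-30) = 0  =>  y = 5
f(3, 5) = 3*(3)^2 + 3*(5)^2 + -18*(3) + -30*(5) + 94 = -8
Hessian is diagonal with entries 6, 6 > 0, so this is a minimum.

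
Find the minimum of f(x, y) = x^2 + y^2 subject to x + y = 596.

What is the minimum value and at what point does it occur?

Substitute y = 596 - x into f(x,y) = x^2 + y^2:
g(x) = x^2 + (596 - x)^2 = 2x^2 - 1192x + 355216
g'(x) = 4x - 1192 = 0  =>  x = 298
y = 596 - 298 = 298
Minimum value = 298^2 + 298^2 = 177608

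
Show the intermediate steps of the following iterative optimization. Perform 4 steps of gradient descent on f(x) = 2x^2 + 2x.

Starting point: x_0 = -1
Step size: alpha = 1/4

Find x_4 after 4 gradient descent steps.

f(x) = 2x^2 + 2x, f'(x) = 4x + (2)
Step 1: f'(-1) = -2, x_1 = -1 - 1/4 * -2 = -1/2
Step 2: f'(-1/2) = 0, x_2 = -1/2 - 1/4 * 0 = -1/2
Step 3: f'(-1/2) = 0, x_3 = -1/2 - 1/4 * 0 = -1/2
Step 4: f'(-1/2) = 0, x_4 = -1/2 - 1/4 * 0 = -1/2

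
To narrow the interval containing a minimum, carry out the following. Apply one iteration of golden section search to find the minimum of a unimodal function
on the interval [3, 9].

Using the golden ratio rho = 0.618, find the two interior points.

Golden section search on [3, 9].
Golden ratio rho = 0.618 (approx).
Interior points:
  x_1 = 3 + (1-0.618)*6 = 5.2920
  x_2 = 3 + 0.618*6 = 6.7080
Compare f(x_1) and f(x_2) to determine which subinterval to keep.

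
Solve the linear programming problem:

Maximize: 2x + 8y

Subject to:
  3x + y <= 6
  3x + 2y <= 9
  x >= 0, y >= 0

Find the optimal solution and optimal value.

Feasible vertices: (0, 0), (0, 9/2), (1, 3), (2, 0)
Objective 2x + 8y at each:
  (0, 0): 0
  (0, 9/2): 36
  (1, 3): 26
  (2, 0): 4
Maximum is 36 at (0, 9/2).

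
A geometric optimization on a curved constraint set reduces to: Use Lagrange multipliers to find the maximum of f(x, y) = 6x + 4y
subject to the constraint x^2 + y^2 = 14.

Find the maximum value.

Set up Lagrange conditions: grad f = lambda * grad g
  6 = 2*lambda*x
  4 = 2*lambda*y
From these: x/y = 6/4, so x = 6t, y = 4t for some t.
Substitute into constraint: (6t)^2 + (4t)^2 = 14
  t^2 * 52 = 14
  t = sqrt(14/52)
Maximum = 6*x + 4*y = (6^2 + 4^2)*t = 52 * sqrt(14/52) = sqrt(728)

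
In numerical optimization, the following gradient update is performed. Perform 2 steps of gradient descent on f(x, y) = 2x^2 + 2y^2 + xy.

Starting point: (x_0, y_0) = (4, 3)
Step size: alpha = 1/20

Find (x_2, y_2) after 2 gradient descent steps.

f(x,y) = 2x^2 + 2y^2 + xy
grad_x = 4x + 1y, grad_y = 4y + 1x
Step 1: grad = (19, 16), (61/20, 11/5)
Step 2: grad = (72/5, 237/20), (233/100, 643/400)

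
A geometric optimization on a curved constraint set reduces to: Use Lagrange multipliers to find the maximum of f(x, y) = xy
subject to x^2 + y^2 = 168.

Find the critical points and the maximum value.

Lagrange conditions: y = 2*lambda*x and x = 2*lambda*y
If x = 0 then y = 0, violating the constraint, so x, y != 0.
Dividing: y/x = x/y => x^2 = y^2 => y = x or y = -x
Constraint: 2x^2 = 168 => x^2 = 84 => x = +/-sqrt(84)
Critical points: (sqrt(84), sqrt(84)), (-sqrt(84), -sqrt(84)), (sqrt(84), -sqrt(84)), (-sqrt(84), sqrt(84))
  y = x:  xy = x^2 = 84  at (sqrt(84), sqrt(84)) and (-sqrt(84), -sqrt(84))
  y = -x: xy = -x^2 = -84 at (sqrt(84), -sqrt(84)) and (-sqrt(84), sqrt(84))
Maximum xy = 84 at (sqrt(84), sqrt(84)) and (-sqrt(84), -sqrt(84))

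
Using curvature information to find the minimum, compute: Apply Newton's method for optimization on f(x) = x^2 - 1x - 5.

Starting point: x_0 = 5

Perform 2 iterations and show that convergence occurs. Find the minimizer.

f(x) = x^2 - 1x - 5, f'(x) = 2x + (-1), f''(x) = 2
Step 1: f'(5) = 9, x_1 = 5 - 9/2 = 1/2
Step 2: f'(1/2) = 0, x_2 = 1/2 (converged)
Newton's method converges in 1 step for quadratics.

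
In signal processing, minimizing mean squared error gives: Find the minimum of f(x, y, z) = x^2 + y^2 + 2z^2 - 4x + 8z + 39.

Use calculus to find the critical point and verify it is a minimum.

f(x,y,z) = x^2 + y^2 + 2z^2 - 4x + 8z + 39
df/dx = 2x + (-4) = 0 => x = 2
df/dy = 2y + (0) = 0 => y = 0
df/dz = 4z + (8) = 0 => z = -2
f(2,0,-2) = 1*(2)^2 + 1*(0)^2 + 2*(-2)^2 + -4*(2) + 8*(-2) + 39 = 27
Hessian is diagonal with entries 2, 2, 4 > 0, confirmed minimum.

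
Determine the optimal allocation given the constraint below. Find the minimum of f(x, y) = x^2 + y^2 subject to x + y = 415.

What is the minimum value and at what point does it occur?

Substitute y = 415 - x into f(x,y) = x^2 + y^2:
g(x) = x^2 + (415 - x)^2 = 2x^2 - 830x + 172225
g'(x) = 4x - 830 = 0  =>  x = 415/2
y = 415 - 415/2 = 415/2
Minimum value = (415/2)^2 + (415/2)^2 = 172225/2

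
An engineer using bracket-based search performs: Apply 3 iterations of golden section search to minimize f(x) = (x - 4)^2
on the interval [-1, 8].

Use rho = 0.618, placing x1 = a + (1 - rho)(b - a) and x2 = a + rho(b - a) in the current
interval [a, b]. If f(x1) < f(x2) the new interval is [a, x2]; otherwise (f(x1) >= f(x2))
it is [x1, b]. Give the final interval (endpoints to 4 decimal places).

Golden section search for min of f(x) = (x - 4)^2 on [-1, 8].
Each step: x1 = a + (1 - rho)(b - a), x2 = a + rho(b - a); if f(x1) < f(x2) keep [a, x2], otherwise keep [x1, b].
Step 1: [-1.0000, 8.0000], x1=2.4380 (f=2.4398), x2=4.5620 (f=0.3158); f(x1) > f(x2) => keep [2.4380, 8.0000]
Step 2: [2.4380, 8.0000], x1=4.5627 (f=0.3166), x2=5.8753 (f=3.5168); f(x1) < f(x2) => keep [2.4380, 5.8753]
Step 3: [2.4380, 5.8753], x1=3.7511 (f=0.0620), x2=4.5623 (f=0.3161); f(x1) < f(x2) => keep [2.4380, 4.5623]
Final interval: [2.4380, 4.5623]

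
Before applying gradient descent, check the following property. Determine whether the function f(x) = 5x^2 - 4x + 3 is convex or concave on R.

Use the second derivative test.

f(x) = 5x^2 - 4x + 3
f'(x) = 10x - 4
f''(x) = 10
Since f''(x) = 10 > 0 for all x, f is convex on R.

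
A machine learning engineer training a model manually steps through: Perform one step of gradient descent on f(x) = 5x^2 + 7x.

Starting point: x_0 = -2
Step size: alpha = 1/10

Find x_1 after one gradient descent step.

f(x) = 5x^2 + 7x
f'(x) = 10x + 7
f'(-2) = 10*-2 + (7) = -13
x_1 = x_0 - alpha * f'(x_0) = -2 - 1/10 * -13 = -7/10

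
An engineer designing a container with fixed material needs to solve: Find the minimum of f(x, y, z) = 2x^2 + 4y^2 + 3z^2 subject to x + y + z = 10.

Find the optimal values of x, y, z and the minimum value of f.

Using Lagrange multipliers on f = 2x^2 + 4y^2 + 3z^2 with constraint x + y + z = 10:
Conditions: 2*2*x = lambda, 2*4*y = lambda, 2*3*z = lambda
So x = lambda/4, y = lambda/8, z = lambda/6
Substituting into constraint: lambda * (13/24) = 10
lambda = 240/13
x = 60/13, y = 30/13, z = 40/13
Minimum value = 1200/13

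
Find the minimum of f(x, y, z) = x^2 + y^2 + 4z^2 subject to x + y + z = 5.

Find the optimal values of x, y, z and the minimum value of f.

Using Lagrange multipliers on f = x^2 + y^2 + 4z^2 with constraint x + y + z = 5:
Conditions: 2*1*x = lambda, 2*1*y = lambda, 2*4*z = lambda
So x = lambda/2, y = lambda/2, z = lambda/8
Substituting into constraint: lambda * (9/8) = 5
lambda = 40/9
x = 20/9, y = 20/9, z = 5/9
Minimum value = 100/9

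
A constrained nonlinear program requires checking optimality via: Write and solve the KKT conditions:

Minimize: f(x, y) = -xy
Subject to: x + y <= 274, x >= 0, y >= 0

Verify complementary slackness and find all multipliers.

Problem: min -xy s.t. x + y <= 274 (multiplier lambda), x >= 0 (mu_x), y >= 0 (mu_y)
KKT stationarity: -y + lambda - mu_x = 0, -x + lambda - mu_y = 0, with lambda, mu_x, mu_y >= 0
Complementary slackness: lambda*(x + y - 274) = 0, mu_x*x = 0, mu_y*y = 0
If lambda = 0: y = -mu_x <= 0 and x = -mu_y <= 0 force x = y = 0 with f = 0; but x = y = 137 is feasible with f = -18769 < 0, so this is not the minimum. Hence lambda > 0 and x + y = 274.
Try x > 0, y > 0 (so mu_x = mu_y = 0): y = lambda, x = lambda => x = y = lambda
x + y = 274 => 2*lambda = 274 => lambda = 137
x* = y* = 137 > 0, consistent with mu_x = mu_y = 0.
(Any feasible point with x = 0 or y = 0 has f = 0 > -18769, so the minimum is not on those boundaries.)
min(-xy) = -18769 (i.e. max xy = 18769)
Multipliers: lambda = 137, mu_x = 0, mu_y = 0
Complementary slackness: lambda*(x + y - 274) = 137*(137 + 137 - 274) = 0, mu_x*x = 0*137 = 0, mu_y*y = 0*137 = 0. Satisfied.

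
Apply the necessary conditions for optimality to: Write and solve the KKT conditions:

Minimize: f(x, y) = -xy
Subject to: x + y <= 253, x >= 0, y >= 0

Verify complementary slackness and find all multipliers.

Problem: min -xy s.t. x + y <= 253 (multiplier lambda), x >= 0 (mu_x), y >= 0 (mu_y)
KKT stationarity: -y + lambda - mu_x = 0, -x + lambda - mu_y = 0, with lambda, mu_x, mu_y >= 0
Complementary slackness: lambda*(x + y - 253) = 0, mu_x*x = 0, mu_y*y = 0
If lambda = 0: y = -mu_x <= 0 and x = -mu_y <= 0 force x = y = 0 with f = 0; but x = y = 253/2 is feasible with f = -64009/4 < 0, so this is not the minimum. Hence lambda > 0 and x + y = 253.
Try x > 0, y > 0 (so mu_x = mu_y = 0): y = lambda, x = lambda => x = y = lambda
x + y = 253 => 2*lambda = 253 => lambda = 253/2
x* = y* = 253/2 > 0, consistent with mu_x = mu_y = 0.
(Any feasible point with x = 0 or y = 0 has f = 0 > -64009/4, so the minimum is not on those boundaries.)
min(-xy) = -64009/4 (i.e. max xy = 64009/4)
Multipliers: lambda = 253/2, mu_x = 0, mu_y = 0
Complementary slackness: lambda*(x + y - 253) = 253/2*(253/2 + 253/2 - 253) = 0, mu_x*x = 0*253/2 = 0, mu_y*y = 0*253/2 = 0. Satisfied.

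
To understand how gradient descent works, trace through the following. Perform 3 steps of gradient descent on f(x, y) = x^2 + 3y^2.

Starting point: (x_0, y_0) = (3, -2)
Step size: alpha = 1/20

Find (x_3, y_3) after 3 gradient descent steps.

f(x,y) = x^2 + 3y^2
grad_x = 2x + 0y, grad_y = 6y + 0x
Step 1: grad = (6, -12), (27/10, -7/5)
Step 2: grad = (27/5, -42/5), (243/100, -49/50)
Step 3: grad = (243/50, -147/25), (2187/1000, -343/500)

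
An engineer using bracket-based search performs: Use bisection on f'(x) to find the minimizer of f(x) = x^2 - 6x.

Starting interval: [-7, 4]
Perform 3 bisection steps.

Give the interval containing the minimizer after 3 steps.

Finding critical point of f(x) = x^2 - 6x using bisection on f'(x) = 2x + -6.
f'(x) = 0 when x = 3.
Starting interval: [-7, 4]
Step 1: mid = -3/2, f'(mid) = -9, new interval = [-3/2, 4]
Step 2: mid = 5/4, f'(mid) = -7/2, new interval = [5/4, 4]
Step 3: mid = 21/8, f'(mid) = -3/4, new interval = [21/8, 4]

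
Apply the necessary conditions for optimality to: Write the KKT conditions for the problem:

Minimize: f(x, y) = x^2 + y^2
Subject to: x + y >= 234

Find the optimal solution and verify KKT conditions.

KKT conditions for min x^2 + y^2 s.t. x + y >= 234:
Stationarity: 2x = mu, 2y = mu
So x = y = mu/2.
Complementary slackness: mu*(x + y - 234) = 0
Primal feasibility: x + y >= 234; dual feasibility: mu >= 0
If mu = 0 then x = y = 0, but 0 + 0 < 234 is infeasible, so the constraint is active.
Constraint active: x + y = 2*(mu/2) = 234 => mu = 234
x = y = 117, f = 27378
Verify: stationarity 2*117 = 234 = mu; primal 117 + 117 = 234 >= 234; dual mu = 234 >= 0; complementary slackness 234*(234 - 234) = 0. All KKT conditions hold.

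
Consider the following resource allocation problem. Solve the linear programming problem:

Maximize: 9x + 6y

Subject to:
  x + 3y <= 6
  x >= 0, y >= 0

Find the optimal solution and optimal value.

The feasible region has vertices at [(0, 0), (6, 0), (0, 2)].
Checking objective 9x + 6y at each vertex:
  (0, 0): 9*0 + 6*0 = 0
  (6, 0): 9*6 + 6*0 = 54
  (0, 2): 9*0 + 6*2 = 12
Maximum is 54 at (6, 0).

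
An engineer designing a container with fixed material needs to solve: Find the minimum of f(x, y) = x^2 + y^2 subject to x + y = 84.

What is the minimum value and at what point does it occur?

Substitute y = 84 - x into f(x,y) = x^2 + y^2:
g(x) = x^2 + (84 - x)^2 = 2x^2 - 168x + 7056
g'(x) = 4x - 168 = 0  =>  x = 42
y = 84 - 42 = 42
Minimum value = 42^2 + 42^2 = 3528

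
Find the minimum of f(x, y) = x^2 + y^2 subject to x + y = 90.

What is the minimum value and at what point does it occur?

Substitute y = 90 - x into f(x,y) = x^2 + y^2:
g(x) = x^2 + (90 - x)^2 = 2x^2 - 180x + 8100
g'(x) = 4x - 180 = 0  =>  x = 45
y = 90 - 45 = 45
Minimum value = 45^2 + 45^2 = 4050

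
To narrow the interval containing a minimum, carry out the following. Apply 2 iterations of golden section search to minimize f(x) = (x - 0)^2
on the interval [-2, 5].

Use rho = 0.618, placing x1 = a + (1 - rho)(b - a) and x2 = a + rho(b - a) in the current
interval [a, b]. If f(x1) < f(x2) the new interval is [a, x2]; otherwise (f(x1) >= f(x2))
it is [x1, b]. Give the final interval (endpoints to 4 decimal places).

Golden section search for min of f(x) = (x - 0)^2 on [-2, 5].
Each step: x1 = a + (1 - rho)(b - a), x2 = a + rho(b - a); if f(x1) < f(x2) keep [a, x2], otherwise keep [x1, b].
Step 1: [-2.0000, 5.0000], x1=0.6740 (f=0.4543), x2=2.3260 (f=5.4103); f(x1) < f(x2) => keep [-2.0000, 2.3260]
Step 2: [-2.0000, 2.3260], x1=-0.3475 (f=0.1207), x2=0.6735 (f=0.4536); f(x1) < f(x2) => keep [-2.0000, 0.6735]
Final interval: [-2.0000, 0.6735]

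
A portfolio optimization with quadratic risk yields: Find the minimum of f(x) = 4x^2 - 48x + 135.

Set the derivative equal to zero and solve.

f(x) = 4x^2 - 48x + 135
f'(x) = 8x + (-48) = 0
x = 48/8 = 6
f(6) = -9
Since f''(x) = 8 > 0, this is a minimum.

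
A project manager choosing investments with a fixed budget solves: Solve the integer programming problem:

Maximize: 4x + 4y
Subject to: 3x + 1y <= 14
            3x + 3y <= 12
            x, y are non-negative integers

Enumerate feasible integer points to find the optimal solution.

Constraint 1: 3x + 1y <= 14
Constraint 2: 3x + 3y <= 12
Feasible x range (need y >= 0): 0 <= x <= min(14/3, 12/3) => x in {0, ..., 4}.
Enumerate feasible integer points row by row (the coefficient of y is 4 > 0, so for each x the largest feasible y gives the best value):
  x = 0: y <= min((14 - 3*0)/1, (12 - 3*0)/3) => y in {0, ..., 4}; best 4*0 + 4*4 = 16
  x = 1: y <= min((14 - 3*1)/1, (12 - 3*1)/3) => y in {0, ..., 3}; best 4*1 + 4*3 = 16
  x = 2: y <= min((14 - 3*2)/1, (12 - 3*2)/3) => y in {0, ..., 2}; best 4*2 + 4*2 = 16
  x = 3: y <= min((14 - 3*3)/1, (12 - 3*3)/3) => y in {0, ..., 1}; best 4*3 + 4*1 = 16
  x = 4: y <= min((14 - 3*4)/1, (12 - 3*4)/3) => y in {0}; best 4*4 + 4*0 = 16
The maximum 4x + 4y = 16 is achieved at x = 0, y = 4.
(The same value 16 is also attained at (1, 3), (2, 2), (3, 1), (4, 0).)
Check: 3*0 + 1*4 = 4 <= 14 and 3*0 + 3*4 = 12 <= 12.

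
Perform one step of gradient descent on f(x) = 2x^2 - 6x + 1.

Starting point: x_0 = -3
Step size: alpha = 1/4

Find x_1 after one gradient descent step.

f(x) = 2x^2 - 6x + 1
f'(x) = 4x - 6
f'(-3) = 4*-3 + (-6) = -18
x_1 = x_0 - alpha * f'(x_0) = -3 - 1/4 * -18 = 3/2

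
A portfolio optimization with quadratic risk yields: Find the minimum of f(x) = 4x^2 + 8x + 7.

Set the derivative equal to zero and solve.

f(x) = 4x^2 + 8x + 7
f'(x) = 8x + (8) = 0
x = -8/8 = -1
f(-1) = 3
Since f''(x) = 8 > 0, this is a minimum.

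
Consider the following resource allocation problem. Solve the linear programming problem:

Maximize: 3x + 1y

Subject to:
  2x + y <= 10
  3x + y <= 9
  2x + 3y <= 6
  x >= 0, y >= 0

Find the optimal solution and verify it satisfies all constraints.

Feasible vertices: (0, 0), (0, 2), (3, 0)
Objective 3x + 1y at each vertex:
  (0, 0): 0
  (0, 2): 2
  (3, 0): 9
Maximum is 9 at (3, 0).
Verify constraints at (x, y) = (3, 0):
  2*3 + 1*0 = 6 <= 10
  3*3 + 1*0 = 9 <= 9 (active)
  2*3 + 3*0 = 6 <= 6 (active)
  x = 3 >= 0, y = 0 >= 0. All constraints satisfied.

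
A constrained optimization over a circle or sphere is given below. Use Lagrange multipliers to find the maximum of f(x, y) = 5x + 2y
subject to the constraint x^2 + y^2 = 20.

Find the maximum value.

Set up Lagrange conditions: grad f = lambda * grad g
  5 = 2*lambda*x
  2 = 2*lambda*y
From these: x/y = 5/2, so x = 5t, y = 2t for some t.
Substitute into constraint: (5t)^2 + (2t)^2 = 20
  t^2 * 29 = 20
  t = sqrt(20/29)
Maximum = 5*x + 2*y = (5^2 + 2^2)*t = 29 * sqrt(20/29) = sqrt(580)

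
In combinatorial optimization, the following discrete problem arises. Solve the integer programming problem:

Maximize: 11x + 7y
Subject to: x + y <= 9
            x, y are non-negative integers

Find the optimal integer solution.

Objective: 11x + 7y, constraint: x + y <= 9
Coefficient of x is 11 >= coefficient of y is 7, so allocate the entire budget to x.
Optimal: x = 9, y = 0, value = 99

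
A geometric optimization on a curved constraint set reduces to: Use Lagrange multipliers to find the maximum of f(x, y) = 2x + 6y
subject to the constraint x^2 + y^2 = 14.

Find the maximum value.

Set up Lagrange conditions: grad f = lambda * grad g
  2 = 2*lambda*x
  6 = 2*lambda*y
From these: x/y = 2/6, so x = 2t, y = 6t for some t.
Substitute into constraint: (2t)^2 + (6t)^2 = 14
  t^2 * 40 = 14
  t = sqrt(14/40)
Maximum = 2*x + 6*y = (2^2 + 6^2)*t = 40 * sqrt(14/40) = sqrt(560)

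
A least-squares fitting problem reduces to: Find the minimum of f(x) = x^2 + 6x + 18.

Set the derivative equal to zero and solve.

f(x) = x^2 + 6x + 18
f'(x) = 2x + (6) = 0
x = -6/2 = -3
f(-3) = 9
Since f''(x) = 2 > 0, this is a minimum.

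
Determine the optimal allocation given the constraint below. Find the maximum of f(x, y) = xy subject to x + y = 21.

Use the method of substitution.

Substitute y = 21 - x into f(x,y) = xy:
g(x) = x(21 - x) = 21x - x^2
g'(x) = 21 - 2x = 0  =>  x = 21/2
y = 21 - 21/2 = 21/2
Maximum value = (21/2) * (21/2) = 441/4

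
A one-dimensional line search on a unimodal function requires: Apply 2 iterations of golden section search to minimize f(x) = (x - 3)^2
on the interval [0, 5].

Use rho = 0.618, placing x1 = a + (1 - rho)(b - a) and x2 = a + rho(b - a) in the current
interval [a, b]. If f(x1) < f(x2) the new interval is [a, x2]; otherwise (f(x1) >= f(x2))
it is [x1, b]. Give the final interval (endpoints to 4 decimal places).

Golden section search for min of f(x) = (x - 3)^2 on [0, 5].
Each step: x1 = a + (1 - rho)(b - a), x2 = a + rho(b - a); if f(x1) < f(x2) keep [a, x2], otherwise keep [x1, b].
Step 1: [0.0000, 5.0000], x1=1.9100 (f=1.1881), x2=3.0900 (f=0.0081); f(x1) > f(x2) => keep [1.9100, 5.0000]
Step 2: [1.9100, 5.0000], x1=3.0904 (f=0.0082), x2=3.8196 (f=0.6718); f(x1) < f(x2) => keep [1.9100, 3.8196]
Final interval: [1.9100, 3.8196]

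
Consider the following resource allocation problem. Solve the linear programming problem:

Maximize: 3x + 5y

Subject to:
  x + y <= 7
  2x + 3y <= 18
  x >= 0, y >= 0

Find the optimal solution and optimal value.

Feasible vertices: (0, 0), (0, 6), (3, 4), (7, 0)
Objective 3x + 5y at each:
  (0, 0): 0
  (0, 6): 30
  (3, 4): 29
  (7, 0): 21
Maximum is 30 at (0, 6).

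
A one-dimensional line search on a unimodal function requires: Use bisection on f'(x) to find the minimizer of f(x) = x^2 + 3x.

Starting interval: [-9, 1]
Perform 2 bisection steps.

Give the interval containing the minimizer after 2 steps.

Finding critical point of f(x) = x^2 + 3x using bisection on f'(x) = 2x + 3.
f'(x) = 0 when x = -3/2.
Starting interval: [-9, 1]
Step 1: mid = -4, f'(mid) = -5, new interval = [-4, 1]
Step 2: mid = -3/2, f'(mid) = 0, new interval = [-3/2, -3/2]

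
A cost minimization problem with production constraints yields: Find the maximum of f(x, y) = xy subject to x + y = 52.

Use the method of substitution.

Substitute y = 52 - x into f(x,y) = xy:
g(x) = x(52 - x) = 52x - x^2
g'(x) = 52 - 2x = 0  =>  x = 26
y = 52 - 26 = 26
Maximum value = 26 * 26 = 676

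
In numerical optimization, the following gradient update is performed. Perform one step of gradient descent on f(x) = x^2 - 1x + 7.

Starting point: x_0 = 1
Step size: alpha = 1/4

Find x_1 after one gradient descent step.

f(x) = x^2 - 1x + 7
f'(x) = 2x - 1
f'(1) = 2*1 + (-1) = 1
x_1 = x_0 - alpha * f'(x_0) = 1 - 1/4 * 1 = 3/4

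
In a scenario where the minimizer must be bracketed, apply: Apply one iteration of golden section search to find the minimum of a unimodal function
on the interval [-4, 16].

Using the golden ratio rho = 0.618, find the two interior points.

Golden section search on [-4, 16].
Golden ratio rho = 0.618 (approx).
Interior points:
  x_1 = -4 + (1-0.618)*20 = 3.6400
  x_2 = -4 + 0.618*20 = 8.3600
Compare f(x_1) and f(x_2) to determine which subinterval to keep.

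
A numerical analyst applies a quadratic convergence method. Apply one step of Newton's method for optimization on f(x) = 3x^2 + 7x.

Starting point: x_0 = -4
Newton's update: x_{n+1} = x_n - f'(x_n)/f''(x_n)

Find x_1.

f(x) = 3x^2 + 7x
f'(x) = 6x + (7), f''(x) = 6
Newton step: x_1 = x_0 - f'(x_0)/f''(x_0)
f'(-4) = -17
x_1 = -4 - -17/6 = -7/6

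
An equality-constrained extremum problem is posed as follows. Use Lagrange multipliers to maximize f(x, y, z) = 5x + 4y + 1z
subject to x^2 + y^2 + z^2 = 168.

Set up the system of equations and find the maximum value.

Lagrange conditions: 5 = 2*lambda*x, 4 = 2*lambda*y, 1 = 2*lambda*z
So x:5 = y:4 = z:1, i.e. x = 5t, y = 4t, z = 1t
Constraint: t^2*(5^2 + 4^2 + 1^2) = 168
  t^2 * 42 = 168  =>  t = sqrt(4)
Maximum = 5*5t + 4*4t + 1*1t = 42*sqrt(4) = 84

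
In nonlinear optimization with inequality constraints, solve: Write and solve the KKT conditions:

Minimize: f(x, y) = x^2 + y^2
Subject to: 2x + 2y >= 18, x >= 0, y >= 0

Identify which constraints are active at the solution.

KKT conditions for min x^2 + y^2 s.t. 2x + 2y >= 18, x >= 0, y >= 0:
Stationarity: 2x = mu*2 + mu_x, 2y = mu*2 + mu_y, with mu, mu_x, mu_y >= 0
Complementary slackness: mu*(2x + 2y - 18) = 0, mu_x*x = 0, mu_y*y = 0
(0, 0) is infeasible (2*0 + 2*0 < 18), so if mu = 0 stationarity would force x = mu_x/2 >= 0, y = mu_y/2 >= 0 with mu_x*x = mu_y*y = 0, i.e. x = y = 0: contradiction. Hence mu > 0 and 2x + 2y = 18 is active.
Try x > 0, y > 0 (so mu_x = mu_y = 0): x = 2*mu/2, y = 2*mu/2
Substitute: 2*(2*mu/2) + 2*(2*mu/2) = 18
  mu*8/2 = 18 => mu = 9/2
x* = 9/2 > 0, y* = 9/2 > 0, consistent with mu_x = mu_y = 0.
f is convex and the constraints are linear, so this KKT point is the global minimum.
f* = 81/2
Active constraints: 2x + 2y >= 18 (holds with equality, mu = 9/2 > 0); x >= 0 and y >= 0 are inactive (mu_x = mu_y = 0).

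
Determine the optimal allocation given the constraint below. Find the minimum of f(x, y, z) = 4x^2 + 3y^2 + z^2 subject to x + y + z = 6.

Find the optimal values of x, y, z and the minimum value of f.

Using Lagrange multipliers on f = 4x^2 + 3y^2 + z^2 with constraint x + y + z = 6:
Conditions: 2*4*x = lambda, 2*3*y = lambda, 2*1*z = lambda
So x = lambda/8, y = lambda/6, z = lambda/2
Substituting into constraint: lambda * (19/24) = 6
lambda = 144/19
x = 18/19, y = 24/19, z = 72/19
Minimum value = 432/19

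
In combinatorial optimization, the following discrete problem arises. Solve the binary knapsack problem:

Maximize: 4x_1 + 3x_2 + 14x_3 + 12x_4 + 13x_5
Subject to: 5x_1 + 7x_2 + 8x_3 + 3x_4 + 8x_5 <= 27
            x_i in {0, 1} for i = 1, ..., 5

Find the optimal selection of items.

Items: item 1 (v=4, w=5), item 2 (v=3, w=7), item 3 (v=14, w=8), item 4 (v=12, w=3), item 5 (v=13, w=8)
Capacity: 27
Checking all 32 subsets (w = total weight, v = total value):
  {}: w = 0, v = 0
  {1}: w = 5, v = 4
  {2}: w = 7, v = 3
  {3}: w = 8, v = 14
  {4}: w = 3, v = 12
  {5}: w = 8, v = 13
  {1, 2}: w = 12, v = 7
  {1, 3}: w = 13, v = 18
  {1, 4}: w = 8, v = 16
  {1, 5}: w = 13, v = 17
  {2, 3}: w = 15, v = 17
  {2, 4}: w = 10, v = 15
  {2, 5}: w = 15, v = 16
  {3, 4}: w = 11, v = 26
  {3, 5}: w = 16, v = 27
  {4, 5}: w = 11, v = 25
  {1, 2, 3}: w = 20, v = 21
  {1, 2, 4}: w = 15, v = 19
  {1, 2, 5}: w = 20, v = 20
  {1, 3, 4}: w = 16, v = 30
  {1, 3, 5}: w = 21, v = 31
  {1, 4, 5}: w = 16, v = 29
  {2, 3, 4}: w = 18, v = 29
  {2, 3, 5}: w = 23, v = 30
  {2, 4, 5}: w = 18, v = 28
  {3, 4, 5}: w = 19, v = 39
  {1, 2, 3, 4}: w = 23, v = 33
  {1, 2, 3, 5}: w = 28 > 27, infeasible
  {1, 2, 4, 5}: w = 23, v = 32
  {1, 3, 4, 5}: w = 24, v = 43
  {2, 3, 4, 5}: w = 26, v = 42
  {1, 2, 3, 4, 5}: w = 31 > 27, infeasible
Best feasible subset: items [1, 3, 4, 5]
Total weight: 24 <= 27, total value: 43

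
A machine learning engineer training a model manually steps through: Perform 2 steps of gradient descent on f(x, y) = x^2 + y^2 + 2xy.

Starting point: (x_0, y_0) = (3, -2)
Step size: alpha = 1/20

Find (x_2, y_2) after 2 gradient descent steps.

f(x,y) = x^2 + y^2 + 2xy
grad_x = 2x + 2y, grad_y = 2y + 2x
Step 1: grad = (2, 2), (29/10, -21/10)
Step 2: grad = (8/5, 8/5), (141/50, -109/50)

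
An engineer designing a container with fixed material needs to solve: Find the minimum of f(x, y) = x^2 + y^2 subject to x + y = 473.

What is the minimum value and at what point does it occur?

Substitute y = 473 - x into f(x,y) = x^2 + y^2:
g(x) = x^2 + (473 - x)^2 = 2x^2 - 946x + 223729
g'(x) = 4x - 946 = 0  =>  x = 473/2
y = 473 - 473/2 = 473/2
Minimum value = (473/2)^2 + (473/2)^2 = 223729/2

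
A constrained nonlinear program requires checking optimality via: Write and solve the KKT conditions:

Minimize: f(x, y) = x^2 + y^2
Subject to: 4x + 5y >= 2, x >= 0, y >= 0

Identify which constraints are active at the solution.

KKT conditions for min x^2 + y^2 s.t. 4x + 5y >= 2, x >= 0, y >= 0:
Stationarity: 2x = mu*4 + mu_x, 2y = mu*5 + mu_y, with mu, mu_x, mu_y >= 0
Complementary slackness: mu*(4x + 5y - 2) = 0, mu_x*x = 0, mu_y*y = 0
(0, 0) is infeasible (4*0 + 5*0 < 2), so if mu = 0 stationarity would force x = mu_x/2 >= 0, y = mu_y/2 >= 0 with mu_x*x = mu_y*y = 0, i.e. x = y = 0: contradiction. Hence mu > 0 and 4x + 5y = 2 is active.
Try x > 0, y > 0 (so mu_x = mu_y = 0): x = 4*mu/2, y = 5*mu/2
Substitute: 4*(4*mu/2) + 5*(5*mu/2) = 2
  mu*41/2 = 2 => mu = 4/41
x* = 8/41 > 0, y* = 10/41 > 0, consistent with mu_x = mu_y = 0.
f is convex and the constraints are linear, so this KKT point is the global minimum.
f* = 4/41
Active constraints: 4x + 5y >= 2 (holds with equality, mu = 4/41 > 0); x >= 0 and y >= 0 are inactive (mu_x = mu_y = 0).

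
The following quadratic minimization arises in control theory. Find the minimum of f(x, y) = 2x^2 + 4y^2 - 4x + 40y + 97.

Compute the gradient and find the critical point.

f(x,y) = 2x^2 + 4y^2 - 4x + 40y + 97
df/dx = 4x + (-4) = 0  =>  x = 1
df/dy = 8y + (40) = 0  =>  y = -5
f(1, -5) = 2*(1)^2 + 4*(-5)^2 + -4*(1) + 40*(-5) + 97 = -5
Hessian is diagonal with entries 4, 8 > 0, so this is a minimum.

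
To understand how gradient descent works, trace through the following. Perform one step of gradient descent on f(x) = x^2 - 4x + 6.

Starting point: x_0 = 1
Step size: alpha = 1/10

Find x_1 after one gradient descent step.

f(x) = x^2 - 4x + 6
f'(x) = 2x - 4
f'(1) = 2*1 + (-4) = -2
x_1 = x_0 - alpha * f'(x_0) = 1 - 1/10 * -2 = 6/5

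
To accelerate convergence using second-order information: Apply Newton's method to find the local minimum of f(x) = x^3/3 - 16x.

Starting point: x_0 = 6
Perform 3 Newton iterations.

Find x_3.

f(x) = x^3/3 - 16x
f'(x) = x^2 - 16, f''(x) = 2x
Newton update: x_{n+1} = x_n - (x_n^2 - 16)/(2*x_n)
Step 1: x_0 = 6, f'=20, f''=12, x_1 = 13/3
Step 2: x_1 = 13/3, f'=25/9, f''=26/3, x_2 = 313/78
Step 3: x_2 = 313/78, f'=625/6084, f''=313/39, x_3 = 195313/48828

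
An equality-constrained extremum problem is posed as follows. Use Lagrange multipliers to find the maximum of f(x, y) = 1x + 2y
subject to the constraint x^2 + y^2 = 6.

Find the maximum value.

Set up Lagrange conditions: grad f = lambda * grad g
  1 = 2*lambda*x
  2 = 2*lambda*y
From these: x/y = 1/2, so x = 1t, y = 2t for some t.
Substitute into constraint: (1t)^2 + (2t)^2 = 6
  t^2 * 5 = 6
  t = sqrt(6/5)
Maximum = 1*x + 2*y = (1^2 + 2^2)*t = 5 * sqrt(6/5) = sqrt(30)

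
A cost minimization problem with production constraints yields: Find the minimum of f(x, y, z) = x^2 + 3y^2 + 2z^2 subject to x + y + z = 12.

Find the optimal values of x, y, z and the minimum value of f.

Using Lagrange multipliers on f = x^2 + 3y^2 + 2z^2 with constraint x + y + z = 12:
Conditions: 2*1*x = lambda, 2*3*y = lambda, 2*2*z = lambda
So x = lambda/2, y = lambda/6, z = lambda/4
Substituting into constraint: lambda * (11/12) = 12
lambda = 144/11
x = 72/11, y = 24/11, z = 36/11
Minimum value = 864/11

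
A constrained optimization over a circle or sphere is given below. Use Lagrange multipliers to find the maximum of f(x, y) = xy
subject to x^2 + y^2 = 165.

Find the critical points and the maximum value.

Lagrange conditions: y = 2*lambda*x and x = 2*lambda*y
If x = 0 then y = 0, violating the constraint, so x, y != 0.
Dividing: y/x = x/y => x^2 = y^2 => y = x or y = -x
Constraint: 2x^2 = 165 => x^2 = 165/2 => x = +/-sqrt(165/2)
Critical points: (sqrt(165/2), sqrt(165/2)), (-sqrt(165/2), -sqrt(165/2)), (sqrt(165/2), -sqrt(165/2)), (-sqrt(165/2), sqrt(165/2))
  y = x:  xy = x^2 = 165/2  at (sqrt(165/2), sqrt(165/2)) and (-sqrt(165/2), -sqrt(165/2))
  y = -x: xy = -x^2 = -165/2 at (sqrt(165/2), -sqrt(165/2)) and (-sqrt(165/2), sqrt(165/2))
Maximum xy = 165/2 at (sqrt(165/2), sqrt(165/2)) and (-sqrt(165/2), -sqrt(165/2))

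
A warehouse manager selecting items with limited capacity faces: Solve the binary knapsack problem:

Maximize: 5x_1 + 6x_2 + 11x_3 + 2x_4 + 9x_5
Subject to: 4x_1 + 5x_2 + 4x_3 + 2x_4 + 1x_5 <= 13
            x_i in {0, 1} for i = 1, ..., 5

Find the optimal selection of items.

Items: item 1 (v=5, w=4), item 2 (v=6, w=5), item 3 (v=11, w=4), item 4 (v=2, w=2), item 5 (v=9, w=1)
Capacity: 13
Checking all 32 subsets (w = total weight, v = total value):
  {}: w = 0, v = 0
  {1}: w = 4, v = 5
  {2}: w = 5, v = 6
  {3}: w = 4, v = 11
  {4}: w = 2, v = 2
  {5}: w = 1, v = 9
  {1, 2}: w = 9, v = 11
  {1, 3}: w = 8, v = 16
  {1, 4}: w = 6, v = 7
  {1, 5}: w = 5, v = 14
  {2, 3}: w = 9, v = 17
  {2, 4}: w = 7, v = 8
  {2, 5}: w = 6, v = 15
  {3, 4}: w = 6, v = 13
  {3, 5}: w = 5, v = 20
  {4, 5}: w = 3, v = 11
  {1, 2, 3}: w = 13, v = 22
  {1, 2, 4}: w = 11, v = 13
  {1, 2, 5}: w = 10, v = 20
  {1, 3, 4}: w = 10, v = 18
  {1, 3, 5}: w = 9, v = 25
  {1, 4, 5}: w = 7, v = 16
  {2, 3, 4}: w = 11, v = 19
  {2, 3, 5}: w = 10, v = 26
  {2, 4, 5}: w = 8, v = 17
  {3, 4, 5}: w = 7, v = 22
  {1, 2, 3, 4}: w = 15 > 13, infeasible
  {1, 2, 3, 5}: w = 14 > 13, infeasible
  {1, 2, 4, 5}: w = 12, v = 22
  {1, 3, 4, 5}: w = 11, v = 27
  {2, 3, 4, 5}: w = 12, v = 28
  {1, 2, 3, 4, 5}: w = 16 > 13, infeasible
Best feasible subset: items [2, 3, 4, 5]
Total weight: 12 <= 13, total value: 28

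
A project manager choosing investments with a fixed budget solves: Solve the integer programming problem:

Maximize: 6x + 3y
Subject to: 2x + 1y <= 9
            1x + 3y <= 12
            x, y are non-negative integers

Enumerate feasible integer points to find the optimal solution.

Constraint 1: 2x + 1y <= 9
Constraint 2: 1x + 3y <= 12
Feasible x range (need y >= 0): 0 <= x <= min(9/2, 12/1) => x in {0, ..., 4}.
Enumerate feasible integer points row by row (the coefficient of y is 3 > 0, so for each x the largest feasible y gives the best value):
  x = 0: y <= min((9 - 2*0)/1, (12 - 1*0)/3) => y in {0, ..., 4}; best 6*0 + 3*4 = 12
  x = 1: y <= min((9 - 2*1)/1, (12 - 1*1)/3) => y in {0, ..., 3}; best 6*1 + 3*3 = 15
  x = 2: y <= min((9 - 2*2)/1, (12 - 1*2)/3) => y in {0, ..., 3}; best 6*2 + 3*3 = 21
  x = 3: y <= min((9 - 2*3)/1, (12 - 1*3)/3) => y in {0, ..., 3}; best 6*3 + 3*3 = 27
  x = 4: y <= min((9 - 2*4)/1, (12 - 1*4)/3) => y in {0, ..., 1}; best 6*4 + 3*1 = 27
The maximum 6x + 3y = 27 is achieved at x = 3, y = 3.
(The same value 27 is also attained at (4, 1).)
Check: 2*3 + 1*3 = 9 <= 9 and 1*3 + 3*3 = 12 <= 12.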